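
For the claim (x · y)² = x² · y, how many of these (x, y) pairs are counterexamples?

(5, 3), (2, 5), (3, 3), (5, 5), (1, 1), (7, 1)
Testing each pair:
(5, 3): LHS = 225, RHS = 75 → counterexample
(2, 5): LHS = 100, RHS = 20 → counterexample
(3, 3): LHS = 81, RHS = 27 → counterexample
(5, 5): LHS = 625, RHS = 125 → counterexample
(1, 1): LHS = 1, RHS = 1 → satisfies claim
(7, 1): LHS = 49, RHS = 49 → satisfies claim

That makes 4 counterexamples.

Answer: 4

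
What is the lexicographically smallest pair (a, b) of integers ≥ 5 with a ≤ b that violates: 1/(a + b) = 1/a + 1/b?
Substituting (5, 5) into the claim:
LHS = 1/(5 + 5) = 1/10
RHS = 1/5 + 1/5 = 2/5

Since LHS ≠ RHS, this pair disproves the claim, and no lexicographically smaller pair (a ≤ b, integers ≥ 5) does.

For instance (5, 9) is also a counterexample (LHS = 1/14, RHS = 14/45), but it's lexicographically larger.

Answer: (a, b) = (5, 5)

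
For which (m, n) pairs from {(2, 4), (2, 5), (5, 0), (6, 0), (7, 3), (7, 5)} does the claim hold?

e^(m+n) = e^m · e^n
All pairs

Testing each pair:
(2, 4): LHS = e^6 ≈ 403.4, RHS = e^6 ≈ 403.4 → holds
(2, 5): LHS = e^7 ≈ 1097, RHS = e^7 ≈ 1097 → holds
(5, 0): LHS = e^5 ≈ 148.4, RHS = e^5 ≈ 148.4 → holds
(6, 0): LHS = e^6 ≈ 403.4, RHS = e^6 ≈ 403.4 → holds
(7, 3): LHS = e^10 ≈ 22026.5, RHS = e^10 ≈ 22026.5 → holds
(7, 5): LHS = e^12 ≈ 162754.8, RHS = e^12 ≈ 162754.8 → holds

Every pair satisfies the claim.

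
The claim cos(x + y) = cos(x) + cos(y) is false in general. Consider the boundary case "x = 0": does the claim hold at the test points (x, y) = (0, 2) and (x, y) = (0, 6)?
No, fails at both test points

At (0, 2): LHS = cos(2) ≈ -0.4161 ≠ RHS = cos(2) + 1 ≈ 0.5839
At (0, 6): LHS = cos(6) ≈ 0.9602 ≠ RHS = cos(6) + 1 ≈ 1.96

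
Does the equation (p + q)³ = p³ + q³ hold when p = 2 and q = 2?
Substituting p = 2, q = 2:

LHS = (2 + 2)³ = 64
RHS = 2³ + 2³ = 16

LHS ≠ RHS, so the equation does not hold at this point.

Answer: Fails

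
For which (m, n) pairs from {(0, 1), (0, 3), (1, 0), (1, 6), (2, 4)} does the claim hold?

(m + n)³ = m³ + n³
Testing each pair:
(0, 1): LHS = 1, RHS = 1 → holds
(0, 3): LHS = 27, RHS = 27 → holds
(1, 0): LHS = 1, RHS = 1 → holds
(1, 6): LHS = 343, RHS = 217 → fails
(2, 4): LHS = 216, RHS = 72 → fails

3 of 5 pairs satisfy the claim.

Answer: (0, 1), (0, 3), (1, 0)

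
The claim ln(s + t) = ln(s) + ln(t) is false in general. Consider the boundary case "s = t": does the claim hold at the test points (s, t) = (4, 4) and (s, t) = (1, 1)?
At (4, 4): LHS = ln(8) ≈ 2.079 ≠ RHS = 2·ln(4) ≈ 2.773
At (1, 1): LHS = ln(2) ≈ 0.6931 ≠ RHS = 0

Answer: No, fails at both test points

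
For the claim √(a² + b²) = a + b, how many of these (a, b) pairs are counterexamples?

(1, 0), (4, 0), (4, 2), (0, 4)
1

Testing each pair:
(1, 0): LHS = 1, RHS = 1 → satisfies claim
(4, 0): LHS = 4, RHS = 4 → satisfies claim
(4, 2): LHS = 2·√(5) ≈ 4.472, RHS = 6 → counterexample
(0, 4): LHS = 4, RHS = 4 → satisfies claim

That makes 1 counterexample.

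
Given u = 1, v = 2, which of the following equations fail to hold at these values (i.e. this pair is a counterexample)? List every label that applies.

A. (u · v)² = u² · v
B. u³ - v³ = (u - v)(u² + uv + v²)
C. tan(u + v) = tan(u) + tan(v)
Evaluating each claim at the given values:
A. LHS = 4, RHS = 2 → fails here (LHS ≠ RHS)
B. LHS = -7, RHS = -7 → holds here (LHS = RHS)
C. LHS = tan(3) ≈ -0.1425, RHS = tan(2) + tan(1) ≈ -0.6276 → fails here (LHS ≠ RHS)

Answer: A, C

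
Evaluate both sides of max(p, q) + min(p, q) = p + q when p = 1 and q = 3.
LHS = max(1, 3) + min(1, 3) = 4
RHS = 1 + 3 = 4

LHS = RHS: the two sides agree.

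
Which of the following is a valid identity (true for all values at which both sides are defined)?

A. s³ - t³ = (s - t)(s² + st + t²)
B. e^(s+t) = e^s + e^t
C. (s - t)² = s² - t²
A: holds — e.g. at (4, 5), both sides equal -61.
B: fails at (2, 5) — LHS = e^7 ≈ 1097, RHS = e^2 + e^5 ≈ 155.8.
C: fails at (2, 5) — LHS = 9, RHS = -21.

Answer: A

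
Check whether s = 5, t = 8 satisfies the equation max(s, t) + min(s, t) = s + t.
Substituting s = 5, t = 8:

LHS = max(5, 8) + min(5, 8) = 13
RHS = 5 + 8 = 13

LHS = RHS, so the equation holds at this point.

Answer: Holds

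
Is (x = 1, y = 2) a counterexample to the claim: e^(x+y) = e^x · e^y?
Substituting x = 1, y = 2:
LHS = e^(1+2) = e^3 ≈ 20.09
RHS = e^1 · e^2 = e^3 ≈ 20.09

The sides agree, so this pair does not disprove the claim.

Answer: No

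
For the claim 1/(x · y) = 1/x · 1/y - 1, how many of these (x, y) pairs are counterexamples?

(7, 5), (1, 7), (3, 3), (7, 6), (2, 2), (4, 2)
Testing each pair:
(7, 5): LHS = 1/35, RHS = -34/35 → counterexample
(1, 7): LHS = 1/7, RHS = -6/7 → counterexample
(3, 3): LHS = 1/9, RHS = -8/9 → counterexample
(7, 6): LHS = 1/42, RHS = -41/42 → counterexample
(2, 2): LHS = 1/4, RHS = -3/4 → counterexample
(4, 2): LHS = 1/8, RHS = -7/8 → counterexample

That makes 6 counterexamples.

Answer: 6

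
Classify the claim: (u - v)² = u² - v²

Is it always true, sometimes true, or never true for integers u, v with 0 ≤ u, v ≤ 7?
Sometimes true

It holds at (u, v) = (2, 2) (both sides equal 0), but fails at (u, v) = (1, 4) (LHS = 9, RHS = -15).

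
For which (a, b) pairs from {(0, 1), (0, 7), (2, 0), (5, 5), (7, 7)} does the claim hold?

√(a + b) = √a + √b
(0, 1), (0, 7), (2, 0)

Testing each pair:
(0, 1): LHS = 1, RHS = 1 → holds
(0, 7): LHS = √(7) ≈ 2.646, RHS = √(7) ≈ 2.646 → holds
(2, 0): LHS = √(2) ≈ 1.414, RHS = √(2) ≈ 1.414 → holds
(5, 5): LHS = √(10) ≈ 3.162, RHS = 2·√(5) ≈ 4.472 → fails
(7, 7): LHS = √(14) ≈ 3.742, RHS = 2·√(7) ≈ 5.292 → fails

3 of 5 pairs satisfy the claim.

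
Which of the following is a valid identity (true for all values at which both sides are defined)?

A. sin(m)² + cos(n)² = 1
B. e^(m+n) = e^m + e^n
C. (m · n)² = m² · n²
C

A: fails at (1, 2) — LHS = cos(2)² + sin(1)² ≈ 0.8813, RHS = 1.
B: fails at (5, 5) — LHS = e^10 ≈ 22026.5, RHS = 2·e^5 ≈ 296.8.
C: holds — e.g. at (6, 7), both sides equal 1764.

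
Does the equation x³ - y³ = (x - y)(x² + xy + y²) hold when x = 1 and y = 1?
Holds

Substituting x = 1, y = 1:

LHS = 1³ - 1³ = 0
RHS = (1 - 1)(1² + 1·1 + 1²) = 0

LHS = RHS, so the equation holds at this point.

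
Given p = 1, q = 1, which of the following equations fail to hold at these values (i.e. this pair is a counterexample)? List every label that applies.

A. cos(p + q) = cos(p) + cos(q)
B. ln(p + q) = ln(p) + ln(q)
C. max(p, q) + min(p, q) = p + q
Evaluating each claim at the given values:
A. LHS = cos(2) ≈ -0.4161, RHS = 2·cos(1) ≈ 1.081 → fails here (LHS ≠ RHS)
B. LHS = ln(2) ≈ 0.6931, RHS = 0 → fails here (LHS ≠ RHS)
C. LHS = 2, RHS = 2 → holds here (LHS = RHS)

Answer: A, B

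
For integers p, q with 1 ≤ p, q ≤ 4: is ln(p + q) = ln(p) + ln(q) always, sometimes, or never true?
Sometimes true

It holds at (p, q) = (2, 2) (both sides equal ln(4) ≈ 1.386), but fails at (p, q) = (4, 2) (LHS = ln(6) ≈ 1.792, RHS = ln(2) + ln(4) ≈ 2.079).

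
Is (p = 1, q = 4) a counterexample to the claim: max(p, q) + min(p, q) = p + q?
No

Substituting p = 1, q = 4:
LHS = max(1, 4) + min(1, 4) = 5
RHS = 1 + 4 = 5

The sides agree, so this pair does not disprove the claim.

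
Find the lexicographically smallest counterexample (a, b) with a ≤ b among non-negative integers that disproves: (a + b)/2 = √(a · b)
(a, b) = (0, 1)

Substituting (0, 1) into the claim:
LHS = (0 + 1)/2 = 1/2
RHS = √(0 · 1) = 0

Since LHS ≠ RHS, this pair disproves the claim, and no lexicographically smaller pair (a ≤ b, non-negative integers) does.

For instance (1, 4) is also a counterexample (LHS = 5/2, RHS = 2), but it's lexicographically larger.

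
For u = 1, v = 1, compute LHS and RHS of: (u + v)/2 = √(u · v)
LHS = (1 + 1)/2 = 1
RHS = √(1 · 1) = 1

LHS = RHS: the two sides agree.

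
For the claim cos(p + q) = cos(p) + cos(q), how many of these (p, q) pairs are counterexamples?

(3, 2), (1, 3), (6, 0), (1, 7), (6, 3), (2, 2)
6

Testing each pair:
(3, 2): LHS = cos(5) ≈ 0.2837, RHS = cos(3) + cos(2) ≈ -1.406 → counterexample
(1, 3): LHS = cos(4) ≈ -0.6536, RHS = cos(3) + cos(1) ≈ -0.4497 → counterexample
(6, 0): LHS = cos(6) ≈ 0.9602, RHS = cos(6) + 1 ≈ 1.96 → counterexample
(1, 7): LHS = cos(8) ≈ -0.1455, RHS = cos(1) + cos(7) ≈ 1.294 → counterexample
(6, 3): LHS = cos(9) ≈ -0.9111, RHS = cos(3) + cos(6) ≈ -0.02982 → counterexample
(2, 2): LHS = cos(4) ≈ -0.6536, RHS = 2·cos(2) ≈ -0.8323 → counterexample

That makes 6 counterexamples.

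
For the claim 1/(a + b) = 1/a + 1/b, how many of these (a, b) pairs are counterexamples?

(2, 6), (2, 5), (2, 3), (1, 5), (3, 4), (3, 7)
6

Testing each pair:
(2, 6): LHS = 1/8, RHS = 2/3 → counterexample
(2, 5): LHS = 1/7, RHS = 7/10 → counterexample
(2, 3): LHS = 1/5, RHS = 5/6 → counterexample
(1, 5): LHS = 1/6, RHS = 6/5 → counterexample
(3, 4): LHS = 1/7, RHS = 7/12 → counterexample
(3, 7): LHS = 1/10, RHS = 10/21 → counterexample

That makes 6 counterexamples.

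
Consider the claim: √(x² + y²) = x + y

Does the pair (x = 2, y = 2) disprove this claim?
Yes

Substituting x = 2, y = 2:
LHS = √(2² + 2²) = 2·√(2) ≈ 2.828
RHS = 2 + 2 = 4

Since LHS ≠ RHS, this pair disproves the claim.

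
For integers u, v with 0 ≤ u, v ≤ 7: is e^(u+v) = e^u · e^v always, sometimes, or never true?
The identity holds for every pair in the range. For instance at (u, v) = (1, 2): both sides equal e^3 ≈ 20.09.

Answer: Always true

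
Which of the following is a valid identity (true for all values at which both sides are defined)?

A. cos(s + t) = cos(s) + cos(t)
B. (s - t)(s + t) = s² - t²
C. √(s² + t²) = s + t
A: fails at (3, 4) — LHS = cos(7) ≈ 0.7539, RHS = cos(3) + cos(4) ≈ -1.644.
B: holds — e.g. at (3, 4), both sides equal -7.
C: fails at (4, 6) — LHS = 2·√(13) ≈ 7.211, RHS = 10.

Answer: B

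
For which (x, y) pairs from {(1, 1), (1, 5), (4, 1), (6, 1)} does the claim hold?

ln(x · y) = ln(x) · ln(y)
(1, 1)

Testing each pair:
(1, 1): LHS = 0, RHS = 0 → holds
(1, 5): LHS = ln(5) ≈ 1.609, RHS = 0 → fails
(4, 1): LHS = ln(4) ≈ 1.386, RHS = 0 → fails
(6, 1): LHS = ln(6) ≈ 1.792, RHS = 0 → fails

1 of 4 pairs satisfies the claim.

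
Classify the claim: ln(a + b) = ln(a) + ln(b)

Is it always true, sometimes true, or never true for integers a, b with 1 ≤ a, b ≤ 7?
Sometimes true

It holds at (a, b) = (2, 2) (both sides equal ln(4) ≈ 1.386), but fails at (a, b) = (7, 7) (LHS = ln(14) ≈ 2.639, RHS = 2·ln(7) ≈ 3.892).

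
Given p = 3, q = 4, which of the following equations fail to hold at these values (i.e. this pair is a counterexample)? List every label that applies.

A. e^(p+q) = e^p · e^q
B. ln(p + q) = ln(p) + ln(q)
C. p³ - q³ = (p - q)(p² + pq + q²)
Evaluating each claim at the given values:
A. LHS = e^7 ≈ 1097, RHS = e^7 ≈ 1097 → holds here (LHS = RHS)
B. LHS = ln(7) ≈ 1.946, RHS = ln(3) + ln(4) ≈ 2.485 → fails here (LHS ≠ RHS)
C. LHS = -37, RHS = -37 → holds here (LHS = RHS)

Answer: B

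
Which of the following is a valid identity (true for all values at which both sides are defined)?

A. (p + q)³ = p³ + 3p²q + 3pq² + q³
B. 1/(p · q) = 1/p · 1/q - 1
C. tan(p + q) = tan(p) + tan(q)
A

A: holds — e.g. at (3, 3), both sides equal 216.
B: fails at (1, 3) — LHS = 1/3, RHS = -2/3.
C: fails at (1, 4) — LHS = tan(5) ≈ -3.381, RHS = tan(4) + tan(1) ≈ 2.715.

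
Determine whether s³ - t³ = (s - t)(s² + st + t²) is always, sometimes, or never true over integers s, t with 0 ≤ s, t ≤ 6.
The identity holds for every pair in the range. For instance at (s, t) = (5, 2): both sides equal 117.

Answer: Always true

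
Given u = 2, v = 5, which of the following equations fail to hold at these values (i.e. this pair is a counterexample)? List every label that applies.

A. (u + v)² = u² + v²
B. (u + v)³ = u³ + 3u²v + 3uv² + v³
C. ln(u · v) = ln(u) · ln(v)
Evaluating each claim at the given values:
A. LHS = 49, RHS = 29 → fails here (LHS ≠ RHS)
B. LHS = 343, RHS = 343 → holds here (LHS = RHS)
C. LHS = ln(10) ≈ 2.303, RHS = ln(2)·ln(5) ≈ 1.116 → fails here (LHS ≠ RHS)

Answer: A, C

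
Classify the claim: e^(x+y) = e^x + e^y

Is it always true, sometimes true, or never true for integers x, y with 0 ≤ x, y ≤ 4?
Never true

The claim fails for every pair in the range. For instance at (x, y) = (3, 0): LHS = e^3 ≈ 20.09, RHS = 1 + e^3 ≈ 21.09.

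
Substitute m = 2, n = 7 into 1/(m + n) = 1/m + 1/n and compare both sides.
LHS = 1/(2 + 7) = 1/9
RHS = 1/2 + 1/7 = 9/14

LHS ≠ RHS, so the equation does not hold here.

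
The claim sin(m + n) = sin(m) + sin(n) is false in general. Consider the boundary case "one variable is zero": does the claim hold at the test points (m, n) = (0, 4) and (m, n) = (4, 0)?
Yes, holds at both test points

At (0, 4): LHS = sin(4) ≈ -0.7568, RHS = sin(4) ≈ -0.7568 → equal
At (4, 0): LHS = sin(4) ≈ -0.7568, RHS = sin(4) ≈ -0.7568 → equal

So the claim does hold at both of these boundary points, even though it is not an identity.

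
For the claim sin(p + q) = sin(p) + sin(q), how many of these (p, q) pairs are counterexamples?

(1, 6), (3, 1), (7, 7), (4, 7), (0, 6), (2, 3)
5

Testing each pair:
(1, 6): LHS = sin(7) ≈ 0.657, RHS = sin(6) + sin(1) ≈ 0.5621 → counterexample
(3, 1): LHS = sin(4) ≈ -0.7568, RHS = sin(3) + sin(1) ≈ 0.9826 → counterexample
(7, 7): LHS = sin(14) ≈ 0.9906, RHS = 2·sin(7) ≈ 1.314 → counterexample
(4, 7): LHS = sin(11) ≈ -1, RHS = sin(4) + sin(7) ≈ -0.09982 → counterexample
(0, 6): LHS = sin(6) ≈ -0.2794, RHS = sin(6) ≈ -0.2794 → satisfies claim
(2, 3): LHS = sin(5) ≈ -0.9589, RHS = sin(3) + sin(2) ≈ 1.05 → counterexample

That makes 5 counterexamples.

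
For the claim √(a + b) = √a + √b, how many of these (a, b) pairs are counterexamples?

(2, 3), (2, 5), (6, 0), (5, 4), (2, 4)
Testing each pair:
(2, 3): LHS = √(5) ≈ 2.236, RHS = √(2) + √(3) ≈ 3.146 → counterexample
(2, 5): LHS = √(7) ≈ 2.646, RHS = √(2) + √(5) ≈ 3.65 → counterexample
(6, 0): LHS = √(6) ≈ 2.449, RHS = √(6) ≈ 2.449 → satisfies claim
(5, 4): LHS = 3, RHS = 2 + √(5) ≈ 4.236 → counterexample
(2, 4): LHS = √(6) ≈ 2.449, RHS = √(2) + 2 ≈ 3.414 → counterexample

That makes 4 counterexamples.

Answer: 4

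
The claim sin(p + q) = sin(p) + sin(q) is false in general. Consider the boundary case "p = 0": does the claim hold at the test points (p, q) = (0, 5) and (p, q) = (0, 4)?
Yes, holds at both test points

At (0, 5): LHS = sin(5) ≈ -0.9589, RHS = sin(5) ≈ -0.9589 → equal
At (0, 4): LHS = sin(4) ≈ -0.7568, RHS = sin(4) ≈ -0.7568 → equal

So the claim does hold at both of these boundary points, even though it is not an identity.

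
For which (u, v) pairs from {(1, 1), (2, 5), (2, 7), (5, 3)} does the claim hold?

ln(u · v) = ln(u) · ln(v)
(1, 1)

Testing each pair:
(1, 1): LHS = 0, RHS = 0 → holds
(2, 5): LHS = ln(10) ≈ 2.303, RHS = ln(2)·ln(5) ≈ 1.116 → fails
(2, 7): LHS = ln(14) ≈ 2.639, RHS = ln(2)·ln(7) ≈ 1.349 → fails
(5, 3): LHS = ln(15) ≈ 2.708, RHS = ln(3)·ln(5) ≈ 1.768 → fails

1 of 4 pairs satisfies the claim.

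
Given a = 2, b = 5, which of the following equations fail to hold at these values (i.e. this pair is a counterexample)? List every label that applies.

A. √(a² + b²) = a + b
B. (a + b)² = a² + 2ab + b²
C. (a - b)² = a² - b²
Evaluating each claim at the given values:
A. LHS = √(29) ≈ 5.385, RHS = 7 → fails here (LHS ≠ RHS)
B. LHS = 49, RHS = 49 → holds here (LHS = RHS)
C. LHS = 9, RHS = -21 → fails here (LHS ≠ RHS)

Answer: A, C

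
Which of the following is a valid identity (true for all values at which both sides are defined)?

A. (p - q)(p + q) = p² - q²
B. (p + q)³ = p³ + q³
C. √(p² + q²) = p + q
A

A: holds — e.g. at (2, 7), both sides equal -45.
B: fails at (5, 8) — LHS = 2197, RHS = 637.
C: fails at (4, 4) — LHS = 4·√(2) ≈ 5.657, RHS = 8.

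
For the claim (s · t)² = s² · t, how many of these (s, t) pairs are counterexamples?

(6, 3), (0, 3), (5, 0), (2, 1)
Testing each pair:
(6, 3): LHS = 324, RHS = 108 → counterexample
(0, 3): LHS = 0, RHS = 0 → satisfies claim
(5, 0): LHS = 0, RHS = 0 → satisfies claim
(2, 1): LHS = 4, RHS = 4 → satisfies claim

That makes 1 counterexample.

Answer: 1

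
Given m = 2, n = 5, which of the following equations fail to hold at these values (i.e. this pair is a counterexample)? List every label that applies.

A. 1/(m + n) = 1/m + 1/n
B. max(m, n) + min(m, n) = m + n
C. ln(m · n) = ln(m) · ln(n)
A, C

Evaluating each claim at the given values:
A. LHS = 1/7, RHS = 7/10 → fails here (LHS ≠ RHS)
B. LHS = 7, RHS = 7 → holds here (LHS = RHS)
C. LHS = ln(10) ≈ 2.303, RHS = ln(2)·ln(5) ≈ 1.116 → fails here (LHS ≠ RHS)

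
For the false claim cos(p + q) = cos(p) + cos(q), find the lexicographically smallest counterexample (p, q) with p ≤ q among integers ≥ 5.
(p, q) = (5, 5)

Substituting (5, 5) into the claim:
LHS = cos(5 + 5) = cos(10) ≈ -0.8391
RHS = cos(5) + cos(5) = 2·cos(5) ≈ 0.5673

Since LHS ≠ RHS, this pair disproves the claim, and no lexicographically smaller pair (p ≤ q, integers ≥ 5) does.

For instance (9, 12) is also a counterexample (LHS = cos(21) ≈ -0.5477, RHS = cos(9) + cos(12) ≈ -0.06728), but it's lexicographically larger.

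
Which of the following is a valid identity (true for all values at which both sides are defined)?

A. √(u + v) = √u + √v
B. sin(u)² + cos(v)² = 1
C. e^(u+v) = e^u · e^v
C

A: fails at (2, 4) — LHS = √(6) ≈ 2.449, RHS = √(2) + 2 ≈ 3.414.
B: fails at (1, 2) — LHS = cos(2)² + sin(1)² ≈ 0.8813, RHS = 1.
C: holds — e.g. at (2, 5), both sides equal e^7 ≈ 1097.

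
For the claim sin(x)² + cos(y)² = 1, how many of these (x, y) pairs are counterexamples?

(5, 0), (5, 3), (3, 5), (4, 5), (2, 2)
4

Testing each pair:
(5, 0): LHS = sin(5)² + 1 ≈ 1.92, RHS = 1 → counterexample
(5, 3): LHS = sin(5)² + cos(3)² ≈ 1.9, RHS = 1 → counterexample
(3, 5): LHS = sin(3)² + cos(5)² ≈ 0.1004, RHS = 1 → counterexample
(4, 5): LHS = cos(5)² + sin(4)² ≈ 0.6532, RHS = 1 → counterexample
(2, 2): LHS = cos(2)² + sin(2)² = 1, RHS = 1 → satisfies claim

That makes 4 counterexamples.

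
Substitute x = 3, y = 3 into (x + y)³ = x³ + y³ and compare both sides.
LHS = (3 + 3)³ = 216
RHS = 3³ + 3³ = 54

LHS ≠ RHS, so the equation does not hold here.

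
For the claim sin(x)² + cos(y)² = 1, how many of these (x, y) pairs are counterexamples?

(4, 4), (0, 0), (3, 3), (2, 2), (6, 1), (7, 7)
1

Testing each pair:
(4, 4): LHS = cos(4)² + sin(4)² = 1, RHS = 1 → satisfies claim
(0, 0): LHS = 1, RHS = 1 → satisfies claim
(3, 3): LHS = sin(3)² + cos(3)² = 1, RHS = 1 → satisfies claim
(2, 2): LHS = cos(2)² + sin(2)² = 1, RHS = 1 → satisfies claim
(6, 1): LHS = sin(6)² + cos(1)² ≈ 0.37, RHS = 1 → counterexample
(7, 7): LHS = sin(7)² + cos(7)² = 1, RHS = 1 → satisfies claim

That makes 1 counterexample.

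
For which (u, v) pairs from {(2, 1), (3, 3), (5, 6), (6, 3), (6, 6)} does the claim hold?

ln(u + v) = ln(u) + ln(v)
None

Testing each pair:
(2, 1): LHS = ln(3) ≈ 1.099, RHS = ln(2) ≈ 0.6931 → fails
(3, 3): LHS = ln(6) ≈ 1.792, RHS = 2·ln(3) ≈ 2.197 → fails
(5, 6): LHS = ln(11) ≈ 2.398, RHS = ln(5) + ln(6) ≈ 3.401 → fails
(6, 3): LHS = ln(9) ≈ 2.197, RHS = ln(3) + ln(6) ≈ 2.89 → fails
(6, 6): LHS = ln(12) ≈ 2.485, RHS = 2·ln(6) ≈ 3.584 → fails

No pair satisfies the claim.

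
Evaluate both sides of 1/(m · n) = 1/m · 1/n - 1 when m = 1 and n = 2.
LHS = 1/(1 · 2) = 1/2
RHS = 1/1 · 1/2 - 1 = -1/2

LHS ≠ RHS, so the equation does not hold here.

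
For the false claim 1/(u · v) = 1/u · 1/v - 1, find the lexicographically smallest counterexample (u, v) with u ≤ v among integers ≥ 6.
Substituting (6, 6) into the claim:
LHS = 1/(6 · 6) = 1/36
RHS = 1/6 · 1/6 - 1 = -35/36

Since LHS ≠ RHS, this pair disproves the claim, and no lexicographically smaller pair (u ≤ v, integers ≥ 6) does.

For instance (6, 10) is also a counterexample (LHS = 1/60, RHS = -59/60), but it's lexicographically larger.

Answer: (u, v) = (6, 6)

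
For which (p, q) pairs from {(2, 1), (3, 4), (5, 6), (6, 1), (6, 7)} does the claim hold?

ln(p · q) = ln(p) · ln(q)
None

Testing each pair:
(2, 1): LHS = ln(2) ≈ 0.6931, RHS = 0 → fails
(3, 4): LHS = ln(12) ≈ 2.485, RHS = ln(3)·ln(4) ≈ 1.523 → fails
(5, 6): LHS = ln(30) ≈ 3.401, RHS = ln(5)·ln(6) ≈ 2.884 → fails
(6, 1): LHS = ln(6) ≈ 1.792, RHS = 0 → fails
(6, 7): LHS = ln(42) ≈ 3.738, RHS = ln(6)·ln(7) ≈ 3.487 → fails

No pair satisfies the claim.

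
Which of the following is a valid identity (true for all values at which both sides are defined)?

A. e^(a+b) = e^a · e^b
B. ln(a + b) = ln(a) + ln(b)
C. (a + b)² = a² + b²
A: holds — e.g. at (4, 6), both sides equal e^10 ≈ 22026.5.
B: fails at (5, 5) — LHS = ln(10) ≈ 2.303, RHS = 2·ln(5) ≈ 3.219.
C: fails at (2, 4) — LHS = 36, RHS = 20.

Answer: A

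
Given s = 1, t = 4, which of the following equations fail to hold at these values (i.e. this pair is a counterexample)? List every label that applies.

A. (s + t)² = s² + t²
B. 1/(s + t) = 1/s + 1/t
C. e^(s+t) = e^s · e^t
A, B

Evaluating each claim at the given values:
A. LHS = 25, RHS = 17 → fails here (LHS ≠ RHS)
B. LHS = 1/5, RHS = 5/4 → fails here (LHS ≠ RHS)
C. LHS = e^5 ≈ 148.4, RHS = e^5 ≈ 148.4 → holds here (LHS = RHS)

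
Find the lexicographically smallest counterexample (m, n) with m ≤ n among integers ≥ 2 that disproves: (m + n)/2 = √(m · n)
At (2, 2): both sides equal 2, so it holds there.

Substituting (2, 3) into the claim:
LHS = (2 + 3)/2 = 5/2
RHS = √(2 · 3) = √(6) ≈ 2.449

Since LHS ≠ RHS, this pair disproves the claim, and no lexicographically smaller pair (m ≤ n, integers ≥ 2) does.

For instance (7, 9) is also a counterexample (LHS = 8, RHS = 3·√(7) ≈ 7.937), but it's lexicographically larger.

Answer: (m, n) = (2, 3)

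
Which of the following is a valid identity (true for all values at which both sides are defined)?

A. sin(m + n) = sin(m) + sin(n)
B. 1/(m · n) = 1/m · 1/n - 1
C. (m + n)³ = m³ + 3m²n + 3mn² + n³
C

A: fails at (2, 4) — LHS = sin(6) ≈ -0.2794, RHS = sin(4) + sin(2) ≈ 0.1525.
B: fails at (3, 3) — LHS = 1/9, RHS = -8/9.
C: holds — e.g. at (5, 8), both sides equal 2197.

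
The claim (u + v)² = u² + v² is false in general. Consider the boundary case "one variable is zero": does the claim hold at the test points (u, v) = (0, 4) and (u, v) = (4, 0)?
At (0, 4): LHS = 16, RHS = 16 → equal
At (4, 0): LHS = 16, RHS = 16 → equal

So the claim does hold at both of these boundary points, even though it is not an identity.

Answer: Yes, holds at both test points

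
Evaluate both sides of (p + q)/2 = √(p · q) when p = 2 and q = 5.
LHS = (2 + 5)/2 = 7/2
RHS = √(2 · 5) = √(10) ≈ 3.162

LHS ≠ RHS (they differ by about 0.3377), so the equation does not hold here.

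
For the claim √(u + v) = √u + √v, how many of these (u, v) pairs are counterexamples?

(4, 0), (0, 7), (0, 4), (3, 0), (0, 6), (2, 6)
1

Testing each pair:
(4, 0): LHS = 2, RHS = 2 → satisfies claim
(0, 7): LHS = √(7) ≈ 2.646, RHS = √(7) ≈ 2.646 → satisfies claim
(0, 4): LHS = 2, RHS = 2 → satisfies claim
(3, 0): LHS = √(3) ≈ 1.732, RHS = √(3) ≈ 1.732 → satisfies claim
(0, 6): LHS = √(6) ≈ 2.449, RHS = √(6) ≈ 2.449 → satisfies claim
(2, 6): LHS = 2·√(2) ≈ 2.828, RHS = √(2) + √(6) ≈ 3.864 → counterexample

That makes 1 counterexample.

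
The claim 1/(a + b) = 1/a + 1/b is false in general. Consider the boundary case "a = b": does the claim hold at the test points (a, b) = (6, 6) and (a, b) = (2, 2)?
No, fails at both test points

At (6, 6): LHS = 1/12 ≠ RHS = 1/3
At (2, 2): LHS = 1/4 ≠ RHS = 1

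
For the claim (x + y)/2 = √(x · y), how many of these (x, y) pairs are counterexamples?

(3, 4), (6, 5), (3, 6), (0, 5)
Testing each pair:
(3, 4): LHS = 7/2, RHS = 2·√(3) ≈ 3.464 → counterexample
(6, 5): LHS = 11/2, RHS = √(30) ≈ 5.477 → counterexample
(3, 6): LHS = 9/2, RHS = 3·√(2) ≈ 4.243 → counterexample
(0, 5): LHS = 5/2, RHS = 0 → counterexample

That makes 4 counterexamples.

Answer: 4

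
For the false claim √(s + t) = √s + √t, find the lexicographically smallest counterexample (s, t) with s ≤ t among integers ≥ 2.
(s, t) = (2, 2)

Substituting (2, 2) into the claim:
LHS = √(2 + 2) = 2
RHS = √2 + √2 = 2·√(2) ≈ 2.828

Since LHS ≠ RHS, this pair disproves the claim, and no lexicographically smaller pair (s ≤ t, integers ≥ 2) does.

For instance (4, 5) is also a counterexample (LHS = 3, RHS = 2 + √(5) ≈ 4.236), but it's lexicographically larger.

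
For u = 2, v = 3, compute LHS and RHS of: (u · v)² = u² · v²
LHS = (2 · 3)² = 36
RHS = 2² · 3² = 36

LHS = RHS: the two sides agree.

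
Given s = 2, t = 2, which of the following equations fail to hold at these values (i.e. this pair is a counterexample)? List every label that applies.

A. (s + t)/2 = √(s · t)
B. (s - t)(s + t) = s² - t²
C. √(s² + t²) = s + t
C

Evaluating each claim at the given values:
A. LHS = 2, RHS = 2 → holds here (LHS = RHS)
B. LHS = 0, RHS = 0 → holds here (LHS = RHS)
C. LHS = 2·√(2) ≈ 2.828, RHS = 4 → fails here (LHS ≠ RHS)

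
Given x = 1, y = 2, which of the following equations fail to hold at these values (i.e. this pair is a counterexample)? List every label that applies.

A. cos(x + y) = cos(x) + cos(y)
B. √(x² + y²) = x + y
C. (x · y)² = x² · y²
A, B

Evaluating each claim at the given values:
A. LHS = cos(3) ≈ -0.99, RHS = cos(2) + cos(1) ≈ 0.1242 → fails here (LHS ≠ RHS)
B. LHS = √(5) ≈ 2.236, RHS = 3 → fails here (LHS ≠ RHS)
C. LHS = 4, RHS = 4 → holds here (LHS = RHS)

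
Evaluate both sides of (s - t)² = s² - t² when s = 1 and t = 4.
LHS = (1 - 4)² = 9
RHS = 1² - 4² = -15

LHS ≠ RHS, so the equation does not hold here.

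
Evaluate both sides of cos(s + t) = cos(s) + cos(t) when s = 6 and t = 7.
LHS = cos(6 + 7) = cos(13) ≈ 0.9074
RHS = cos(6) + cos(7) ≈ 1.714

LHS ≠ RHS (they differ by about 0.8066), so the equation does not hold here.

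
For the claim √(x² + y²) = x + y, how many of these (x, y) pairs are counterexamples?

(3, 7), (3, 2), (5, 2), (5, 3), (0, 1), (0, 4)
4

Testing each pair:
(3, 7): LHS = √(58) ≈ 7.616, RHS = 10 → counterexample
(3, 2): LHS = √(13) ≈ 3.606, RHS = 5 → counterexample
(5, 2): LHS = √(29) ≈ 5.385, RHS = 7 → counterexample
(5, 3): LHS = √(34) ≈ 5.831, RHS = 8 → counterexample
(0, 1): LHS = 1, RHS = 1 → satisfies claim
(0, 4): LHS = 4, RHS = 4 → satisfies claim

That makes 4 counterexamples.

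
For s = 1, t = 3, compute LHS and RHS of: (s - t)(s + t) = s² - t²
LHS = (1 - 3)(1 + 3) = -8
RHS = 1² - 3² = -8

LHS = RHS: the two sides agree.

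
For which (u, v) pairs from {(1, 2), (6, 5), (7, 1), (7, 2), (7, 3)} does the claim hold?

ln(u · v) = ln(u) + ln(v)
Testing each pair:
(1, 2): LHS = ln(2) ≈ 0.6931, RHS = ln(2) ≈ 0.6931 → holds
(6, 5): LHS = ln(30) ≈ 3.401, RHS = ln(5) + ln(6) ≈ 3.401 → holds
(7, 1): LHS = ln(7) ≈ 1.946, RHS = ln(7) ≈ 1.946 → holds
(7, 2): LHS = ln(14) ≈ 2.639, RHS = ln(2) + ln(7) ≈ 2.639 → holds
(7, 3): LHS = ln(21) ≈ 3.045, RHS = ln(3) + ln(7) ≈ 3.045 → holds

Every pair satisfies the claim.

Answer: All pairs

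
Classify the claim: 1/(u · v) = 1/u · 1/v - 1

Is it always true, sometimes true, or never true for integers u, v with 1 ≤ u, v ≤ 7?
The claim fails for every pair in the range. For instance at (u, v) = (7, 1): LHS = 1/7, RHS = -6/7.

Answer: Never true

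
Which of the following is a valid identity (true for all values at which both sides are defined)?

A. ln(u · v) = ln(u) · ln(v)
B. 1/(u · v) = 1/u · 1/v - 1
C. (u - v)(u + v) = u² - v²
A: fails at (1, 4) — LHS = ln(4) ≈ 1.386, RHS = 0.
B: fails at (3, 7) — LHS = 1/21, RHS = -20/21.
C: holds — e.g. at (2, 4), both sides equal -12.

Answer: C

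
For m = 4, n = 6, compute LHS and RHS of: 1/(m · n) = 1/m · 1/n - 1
LHS = 1/(4 · 6) = 1/24
RHS = 1/4 · 1/6 - 1 = -23/24

LHS ≠ RHS, so the equation does not hold here.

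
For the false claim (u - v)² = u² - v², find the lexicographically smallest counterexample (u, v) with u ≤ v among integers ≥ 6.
At (6, 6): both sides equal 0, so it holds there.

Substituting (6, 7) into the claim:
LHS = (6 - 7)² = 1
RHS = 6² - 7² = -13

Since LHS ≠ RHS, this pair disproves the claim, and no lexicographically smaller pair (u ≤ v, integers ≥ 6) does.

For instance (11, 12) is also a counterexample (LHS = 1, RHS = -23), but it's lexicographically larger.

Answer: (u, v) = (6, 7)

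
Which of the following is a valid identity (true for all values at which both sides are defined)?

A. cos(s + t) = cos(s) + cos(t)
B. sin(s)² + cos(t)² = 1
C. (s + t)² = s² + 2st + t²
A: fails at (1, 2) — LHS = cos(3) ≈ -0.99, RHS = cos(2) + cos(1) ≈ 0.1242.
B: fails at (6, 7) — LHS = sin(6)² + cos(7)² ≈ 0.6464, RHS = 1.
C: holds — e.g. at (6, 7), both sides equal 169.

Answer: C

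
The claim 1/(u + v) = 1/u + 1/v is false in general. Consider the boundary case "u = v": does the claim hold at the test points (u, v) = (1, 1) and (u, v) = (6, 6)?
At (1, 1): LHS = 1/2 ≠ RHS = 2
At (6, 6): LHS = 1/12 ≠ RHS = 1/3

Answer: No, fails at both test points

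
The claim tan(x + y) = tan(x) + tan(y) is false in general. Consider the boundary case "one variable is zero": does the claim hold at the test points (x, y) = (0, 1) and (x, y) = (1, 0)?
Yes, holds at both test points

At (0, 1): LHS = tan(1) ≈ 1.557, RHS = tan(1) ≈ 1.557 → equal
At (1, 0): LHS = tan(1) ≈ 1.557, RHS = tan(1) ≈ 1.557 → equal

So the claim does hold at both of these boundary points, even though it is not an identity.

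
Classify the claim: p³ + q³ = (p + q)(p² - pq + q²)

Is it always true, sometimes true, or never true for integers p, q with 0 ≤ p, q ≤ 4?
Always true

The identity holds for every pair in the range. For instance at (p, q) = (1, 2): both sides equal 9.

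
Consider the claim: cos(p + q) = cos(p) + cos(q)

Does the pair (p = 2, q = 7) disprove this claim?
Yes

Substituting p = 2, q = 7:
LHS = cos(2 + 7) = cos(9) ≈ -0.9111
RHS = cos(2) + cos(7) ≈ 0.3378

Since LHS ≠ RHS, this pair disproves the claim.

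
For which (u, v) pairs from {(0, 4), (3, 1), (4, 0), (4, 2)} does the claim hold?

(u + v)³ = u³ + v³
Testing each pair:
(0, 4): LHS = 64, RHS = 64 → holds
(3, 1): LHS = 64, RHS = 28 → fails
(4, 0): LHS = 64, RHS = 64 → holds
(4, 2): LHS = 216, RHS = 72 → fails

2 of 4 pairs satisfy the claim.

Answer: (0, 4), (4, 0)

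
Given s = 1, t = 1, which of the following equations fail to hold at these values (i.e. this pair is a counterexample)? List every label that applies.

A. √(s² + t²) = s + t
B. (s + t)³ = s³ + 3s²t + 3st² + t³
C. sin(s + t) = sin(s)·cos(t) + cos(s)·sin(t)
A

Evaluating each claim at the given values:
A. LHS = √(2) ≈ 1.414, RHS = 2 → fails here (LHS ≠ RHS)
B. LHS = 8, RHS = 8 → holds here (LHS = RHS)
C. LHS = sin(2) ≈ 0.9093, RHS = 2·sin(1)·cos(1) ≈ 0.9093 → holds here (LHS = RHS)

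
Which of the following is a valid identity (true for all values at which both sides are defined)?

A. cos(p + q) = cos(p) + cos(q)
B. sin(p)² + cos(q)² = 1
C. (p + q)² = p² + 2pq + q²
C

A: fails at (3, 7) — LHS = cos(10) ≈ -0.8391, RHS = cos(3) + cos(7) ≈ -0.2361.
B: fails at (1, 4) — LHS = cos(4)² + sin(1)² ≈ 1.135, RHS = 1.
C: holds — e.g. at (1, 1), both sides equal 4.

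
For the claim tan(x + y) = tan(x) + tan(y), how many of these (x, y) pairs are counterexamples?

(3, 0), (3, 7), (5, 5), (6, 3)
3

Testing each pair:
(3, 0): LHS = tan(3) ≈ -0.1425, RHS = tan(3) ≈ -0.1425 → satisfies claim
(3, 7): LHS = tan(10) ≈ 0.6484, RHS = tan(3) + tan(7) ≈ 0.7289 → counterexample
(5, 5): LHS = tan(10) ≈ 0.6484, RHS = 2·tan(5) ≈ -6.761 → counterexample
(6, 3): LHS = tan(9) ≈ -0.4523, RHS = tan(6) + tan(3) ≈ -0.4336 → counterexample

That makes 3 counterexamples.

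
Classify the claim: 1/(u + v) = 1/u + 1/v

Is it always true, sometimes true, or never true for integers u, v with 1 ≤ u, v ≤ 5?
The claim fails for every pair in the range. For instance at (u, v) = (5, 5): LHS = 1/10, RHS = 2/5.

Answer: Never true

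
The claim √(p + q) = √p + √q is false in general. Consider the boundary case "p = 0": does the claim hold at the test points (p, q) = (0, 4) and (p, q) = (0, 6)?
At (0, 4): LHS = 2, RHS = 2 → equal
At (0, 6): LHS = √(6) ≈ 2.449, RHS = √(6) ≈ 2.449 → equal

So the claim does hold at both of these boundary points, even though it is not an identity.

Answer: Yes, holds at both test points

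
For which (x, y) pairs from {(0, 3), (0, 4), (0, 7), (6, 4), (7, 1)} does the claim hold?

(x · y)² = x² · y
(0, 3), (0, 4), (0, 7), (7, 1)

Testing each pair:
(0, 3): LHS = 0, RHS = 0 → holds
(0, 4): LHS = 0, RHS = 0 → holds
(0, 7): LHS = 0, RHS = 0 → holds
(6, 4): LHS = 576, RHS = 144 → fails
(7, 1): LHS = 49, RHS = 49 → holds

4 of 5 pairs satisfy the claim.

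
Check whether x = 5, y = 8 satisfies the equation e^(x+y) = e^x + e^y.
Fails

Substituting x = 5, y = 8:

LHS = e^(5+8) = e^13 ≈ 442413.4
RHS = e^5 + e^8 ≈ 3129

LHS ≠ RHS, so the equation does not hold at this point.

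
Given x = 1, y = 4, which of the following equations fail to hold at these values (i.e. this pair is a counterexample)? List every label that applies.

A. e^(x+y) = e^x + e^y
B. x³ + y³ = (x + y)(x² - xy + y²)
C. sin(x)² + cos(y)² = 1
Evaluating each claim at the given values:
A. LHS = e^5 ≈ 148.4, RHS = e + e^4 ≈ 57.32 → fails here (LHS ≠ RHS)
B. LHS = 65, RHS = 65 → holds here (LHS = RHS)
C. LHS = cos(4)² + sin(1)² ≈ 1.135, RHS = 1 → fails here (LHS ≠ RHS)

Answer: A, C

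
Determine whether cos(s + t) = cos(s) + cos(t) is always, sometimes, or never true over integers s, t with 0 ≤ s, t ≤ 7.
The claim fails for every pair in the range. For instance at (s, t) = (0, 1): LHS = cos(1) ≈ 0.5403, RHS = cos(1) + 1 ≈ 1.54.

Answer: Never true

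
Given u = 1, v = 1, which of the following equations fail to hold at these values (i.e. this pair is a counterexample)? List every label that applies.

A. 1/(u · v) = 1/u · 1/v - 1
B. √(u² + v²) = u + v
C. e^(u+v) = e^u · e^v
A, B

Evaluating each claim at the given values:
A. LHS = 1, RHS = 0 → fails here (LHS ≠ RHS)
B. LHS = √(2) ≈ 1.414, RHS = 2 → fails here (LHS ≠ RHS)
C. LHS = e^2 ≈ 7.389, RHS = e^2 ≈ 7.389 → holds here (LHS = RHS)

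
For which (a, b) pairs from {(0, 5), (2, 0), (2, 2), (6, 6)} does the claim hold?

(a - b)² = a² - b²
(2, 0), (2, 2), (6, 6)

Testing each pair:
(0, 5): LHS = 25, RHS = -25 → fails
(2, 0): LHS = 4, RHS = 4 → holds
(2, 2): LHS = 0, RHS = 0 → holds
(6, 6): LHS = 0, RHS = 0 → holds

3 of 4 pairs satisfy the claim.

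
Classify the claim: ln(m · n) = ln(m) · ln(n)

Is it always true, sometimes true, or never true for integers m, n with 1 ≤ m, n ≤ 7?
Sometimes true

It holds at (m, n) = (1, 1) (both sides equal 0), but fails at (m, n) = (5, 1) (LHS = ln(5) ≈ 1.609, RHS = 0).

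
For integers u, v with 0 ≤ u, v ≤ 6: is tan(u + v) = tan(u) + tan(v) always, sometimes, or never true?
It holds at (u, v) = (0, 3) (both sides equal tan(3) ≈ -0.1425), but fails at (u, v) = (2, 6) (LHS = tan(8) ≈ -6.8, RHS = tan(2) + tan(6) ≈ -2.476).

Answer: Sometimes true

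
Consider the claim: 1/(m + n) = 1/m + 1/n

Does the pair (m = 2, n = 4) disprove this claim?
Substituting m = 2, n = 4:
LHS = 1/(2 + 4) = 1/6
RHS = 1/2 + 1/4 = 3/4

Since LHS ≠ RHS, this pair disproves the claim.

Answer: Yes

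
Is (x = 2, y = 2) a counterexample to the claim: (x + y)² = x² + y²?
Yes

Substituting x = 2, y = 2:
LHS = (2 + 2)² = 16
RHS = 2² + 2² = 8

Since LHS ≠ RHS, this pair disproves the claim.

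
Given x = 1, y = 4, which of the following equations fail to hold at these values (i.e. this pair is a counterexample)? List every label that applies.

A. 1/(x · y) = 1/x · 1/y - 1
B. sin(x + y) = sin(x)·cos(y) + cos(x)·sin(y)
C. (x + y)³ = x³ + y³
A, C

Evaluating each claim at the given values:
A. LHS = 1/4, RHS = -3/4 → fails here (LHS ≠ RHS)
B. LHS = sin(5) ≈ -0.9589, RHS = sin(1)·cos(4) + sin(4)·cos(1) ≈ -0.9589 → holds here (LHS = RHS)
C. LHS = 125, RHS = 65 → fails here (LHS ≠ RHS)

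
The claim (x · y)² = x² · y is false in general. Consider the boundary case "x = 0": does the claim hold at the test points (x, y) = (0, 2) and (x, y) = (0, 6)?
Yes, holds at both test points

At (0, 2): LHS = 0, RHS = 0 → equal
At (0, 6): LHS = 0, RHS = 0 → equal

So the claim does hold at both of these boundary points, even though it is not an identity.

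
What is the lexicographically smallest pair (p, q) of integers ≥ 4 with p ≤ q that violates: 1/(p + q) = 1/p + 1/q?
(p, q) = (4, 4)

Substituting (4, 4) into the claim:
LHS = 1/(4 + 4) = 1/8
RHS = 1/4 + 1/4 = 1/2

Since LHS ≠ RHS, this pair disproves the claim, and no lexicographically smaller pair (p ≤ q, integers ≥ 4) does.

For instance (8, 8) is also a counterexample (LHS = 1/16, RHS = 1/4), but it's lexicographically larger.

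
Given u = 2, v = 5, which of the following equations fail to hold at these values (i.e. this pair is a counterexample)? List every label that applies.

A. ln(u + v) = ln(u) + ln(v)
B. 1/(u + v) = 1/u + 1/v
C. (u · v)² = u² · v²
A, B

Evaluating each claim at the given values:
A. LHS = ln(7) ≈ 1.946, RHS = ln(2) + ln(5) ≈ 2.303 → fails here (LHS ≠ RHS)
B. LHS = 1/7, RHS = 7/10 → fails here (LHS ≠ RHS)
C. LHS = 100, RHS = 100 → holds here (LHS = RHS)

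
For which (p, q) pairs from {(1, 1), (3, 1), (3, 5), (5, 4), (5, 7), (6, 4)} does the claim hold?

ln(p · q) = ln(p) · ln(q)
(1, 1)

Testing each pair:
(1, 1): LHS = 0, RHS = 0 → holds
(3, 1): LHS = ln(3) ≈ 1.099, RHS = 0 → fails
(3, 5): LHS = ln(15) ≈ 2.708, RHS = ln(3)·ln(5) ≈ 1.768 → fails
(5, 4): LHS = ln(20) ≈ 2.996, RHS = ln(4)·ln(5) ≈ 2.231 → fails
(5, 7): LHS = ln(35) ≈ 3.555, RHS = ln(5)·ln(7) ≈ 3.132 → fails
(6, 4): LHS = ln(24) ≈ 3.178, RHS = ln(4)·ln(6) ≈ 2.484 → fails

1 of 6 pairs satisfies the claim.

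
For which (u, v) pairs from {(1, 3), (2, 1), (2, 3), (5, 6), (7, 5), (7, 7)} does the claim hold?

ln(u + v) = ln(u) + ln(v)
None

Testing each pair:
(1, 3): LHS = ln(4) ≈ 1.386, RHS = ln(3) ≈ 1.099 → fails
(2, 1): LHS = ln(3) ≈ 1.099, RHS = ln(2) ≈ 0.6931 → fails
(2, 3): LHS = ln(5) ≈ 1.609, RHS = ln(2) + ln(3) ≈ 1.792 → fails
(5, 6): LHS = ln(11) ≈ 2.398, RHS = ln(5) + ln(6) ≈ 3.401 → fails
(7, 5): LHS = ln(12) ≈ 2.485, RHS = ln(5) + ln(7) ≈ 3.555 → fails
(7, 7): LHS = ln(14) ≈ 2.639, RHS = 2·ln(7) ≈ 3.892 → fails

No pair satisfies the claim.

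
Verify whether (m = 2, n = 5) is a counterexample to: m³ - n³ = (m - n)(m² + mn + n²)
No

Substituting m = 2, n = 5:
LHS = 2³ - 5³ = -117
RHS = (2 - 5)(2² + 2·5 + 5²) = -117

The sides agree, so this pair does not disprove the claim.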